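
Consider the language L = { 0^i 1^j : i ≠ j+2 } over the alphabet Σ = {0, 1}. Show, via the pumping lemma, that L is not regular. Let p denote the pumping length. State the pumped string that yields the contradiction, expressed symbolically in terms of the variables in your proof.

0^{p+p!} 1^{p+p!-2}

Toward a contradiction, assume L is regular with pumping length p.
Choose w = 0^p 1^{p+p!-2}. Since p ≠ (p+p!-2)+2 = p+p!, w ∈ L; and |w| ≥ p.
Write w = xyz as guaranteed by the lemma, with |xy| ≤ p and |y| ≥ 1.
Since the first p symbols of w are all 0's and |xy| ≤ p, y lies entirely in the leading 0-block: y = 0^k for some k with 1 ≤ k ≤ p.
Since 1 ≤ k ≤ p, k divides p!; set t = 1 + p!/k. Then xy^t z has p + (p!/k)·k = p + p! copies of 0. Now the 0-count is p+p! and (1-count)+2 = (p+p!-2)+2 = p+p!, so i ≠ j+2 fails. So xy^t z = 0^{p+p!} 1^{p+p!-2} ∉ L.
This contradicts the pumping lemma, so L is not regular.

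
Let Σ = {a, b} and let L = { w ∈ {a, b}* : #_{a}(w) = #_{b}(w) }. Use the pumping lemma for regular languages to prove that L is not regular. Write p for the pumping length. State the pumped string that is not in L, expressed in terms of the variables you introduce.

Assume L is regular; let p be its pumping constant.
Choose w = a^p b^p ∈ L with |w| = 2p ≥ p.
By the pumping lemma, w = xyz with |xy| ≤ p and y is nonempty.
The first p characters of w are a's, so xy (and hence y) consists only of a's. Write y = a^k, 1 ≤ k ≤ p.
Pump with i = 2: xy^2z = a^{p+k} b^p has p+k occurrences of a but only p of b. Since k ≥ 1 the counts differ, so xy^2z ∉ L.
This contradicts the pumping lemma, so L is not regular.

a^{p+k} b^p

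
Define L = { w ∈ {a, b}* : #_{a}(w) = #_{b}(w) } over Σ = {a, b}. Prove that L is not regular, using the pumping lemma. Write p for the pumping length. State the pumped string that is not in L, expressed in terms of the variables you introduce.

Toward a contradiction, assume L is regular with pumping length p.
Choose w = a^p b^p ∈ L with |w| = 2p ≥ p.
By the pumping lemma, w = xyz with |xy| ≤ p and y is nonempty.
The first p characters of w are a's, so xy (and hence y) consists only of a's. Write y = a^k, 1 ≤ k ≤ p.
Pump with i = 2: xy^2z = a^{p+k} b^p has p+k occurrences of a but only p of b. Since k ≥ 1 the counts differ, so xy^2z ∉ L.
Contradiction. Therefore L is not regular.

a^{p+k} b^p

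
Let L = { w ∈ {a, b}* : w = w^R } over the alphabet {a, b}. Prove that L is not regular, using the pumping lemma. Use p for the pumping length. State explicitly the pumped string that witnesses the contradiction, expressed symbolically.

Assume L is regular; let p be its pumping constant.
Take w = a^p b a^p, a palindrome of length 2p+1 ≥ p.
By the pumping lemma, w = xyz with |xy| ≤ p and |y| ≥ 1.
Because |xy| ≤ p and w begins with p copies of a, we have y = a^k with 1 ≤ k ≤ p.
Pump with i = 2: xy^2z = a^{p+k} b a^p. Its reverse is a^p b a^{p+k}, which differs from xy^2z since k ≥ 1. So xy^2z is not a palindrome and xy^2z ∉ L.
Contradiction. Therefore L is not regular.

a^{p+k} b a^p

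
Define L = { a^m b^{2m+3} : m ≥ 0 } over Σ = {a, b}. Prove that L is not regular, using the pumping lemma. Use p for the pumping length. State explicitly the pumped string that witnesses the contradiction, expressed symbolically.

Assume L is regular; let p be its pumping constant.
Choose w = a^p b^{2p+3}, which is in L with |w| = 3p+3 ≥ p.
By the pumping lemma, w = xyz with |xy| ≤ p and y is nonempty.
The first p characters of w are a's, so xy (and hence y) consists only of a's. Write y = a^k, 1 ≤ k ≤ p.
Pump with i = 2: xy^2z = a^{p+k} b^{2p+3}. For this to lie in L we would need 2p+3 = 2(p+k)+3, which forces k = 0. But k ≥ 1, so xy^2z ∉ L.
Contradiction. Therefore L is not regular.

a^{p+k} b^{2p+3}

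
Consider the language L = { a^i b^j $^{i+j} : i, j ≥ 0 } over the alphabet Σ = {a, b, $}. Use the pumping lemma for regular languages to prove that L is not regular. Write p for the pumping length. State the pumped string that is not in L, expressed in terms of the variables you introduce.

Suppose for contradiction that L is regular, and let p be the pumping length.
Take w = a^p b^p $^{2p} ∈ L (with i=j=p, i+j=2p), |w| = 4p ≥ p.
The pumping lemma gives a decomposition w = xyz where |xy| ≤ p and |y| ≥ 1.
Because |xy| ≤ p and w begins with p copies of a, we have y = a^k with 1 ≤ k ≤ p.
Consider xy^2z = a^{p+k} b^p $^{2p}. Now the a- and b-counts sum to 2p+k, but the $-count is 2p ≠ 2p+k. So xy^2z ∉ L.
This contradicts the pumping lemma, so L is not regular.

a^{p+k} b^p $^{2p}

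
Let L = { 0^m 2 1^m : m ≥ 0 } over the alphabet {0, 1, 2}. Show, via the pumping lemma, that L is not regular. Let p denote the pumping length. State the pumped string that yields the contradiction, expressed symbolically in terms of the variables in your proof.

0^{p+k} 2 1^p

Toward a contradiction, assume L is regular with pumping length p.
Take w = 0^p 2 1^p ∈ L with |w| = 2p+1 ≥ p.
By the pumping lemma, w = xyz with |xy| ≤ p and y is nonempty.
The first p characters of w are 0's, so xy (and hence y) consists only of 0's. Write y = 0^k, 1 ≤ k ≤ p.
Pump with i = 2: xy^2z = 0^{p+k} 2 1^p, which would require p+k = p. But k ≥ 1, so xy^2z ∉ L.
This is a contradiction; hence L is not regular.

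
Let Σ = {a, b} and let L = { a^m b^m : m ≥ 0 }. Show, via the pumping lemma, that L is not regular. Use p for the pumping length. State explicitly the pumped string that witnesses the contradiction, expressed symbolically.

a^{p+k} b^p

Assume L is regular. Let p be the pumping length given by the pumping lemma.
Let w = a^p b^p ∈ L; note |w| = 2p ≥ p.
By the pumping lemma, w = xyz with |xy| ≤ p and |y| > 0.
The first p characters of w are a's, so xy (and hence y) consists only of a's. Write y = a^k, 1 ≤ k ≤ p.
Pump with i = 2: xy^2z = a^{p+k} b^p. For this to lie in L we would need p = p+k, which forces k = 0. But k ≥ 1, so xy^2z ∉ L.
This is a contradiction; hence L is not regular.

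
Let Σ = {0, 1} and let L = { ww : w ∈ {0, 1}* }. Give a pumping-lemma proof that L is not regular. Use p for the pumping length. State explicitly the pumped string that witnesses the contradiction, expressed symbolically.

0^{p+k} 1^p 0^p 1^p

Assume L is regular; let p be its pumping constant.
Take w = 0^p 1^p 0^p 1^p = uu where u = 0^p1^p; then w ∈ L and |w| = 4p ≥ p.
By the pumping lemma, w = xyz with |xy| ≤ p and |y| ≥ 1.
Because |xy| ≤ p and w begins with p copies of 0, we have y = 0^k with 1 ≤ k ≤ p.
Pump with i = 2: xy^2z = 0^{p+k} 1^p 0^p 1^p, of length 4p+k. Suppose this equals vv. The string starts with 0 and ends with 1, so v does too; thus the boundary between the two copies of v is a 1→0 transition. There is exactly one such transition, at position 2p+k, so |v| = 2p+k and |vv| = 4p+2k ≠ 4p+k since k ≥ 1. So xy^2z ∉ L.
This contradicts the pumping lemma, so L is not regular.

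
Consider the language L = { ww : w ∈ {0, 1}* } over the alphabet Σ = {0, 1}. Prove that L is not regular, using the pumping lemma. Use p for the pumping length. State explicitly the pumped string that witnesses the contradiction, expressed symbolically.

0^{p+k} 1^p 0^p 1^p

Toward a contradiction, assume L is regular with pumping length p.
Take w = 0^p 1^p 0^p 1^p = uu where u = 0^p1^p; then w ∈ L and |w| = 4p ≥ p.
Write w = xyz as guaranteed by the lemma, with |xy| ≤ p and |y| ≥ 1.
Because |xy| ≤ p and w begins with p copies of 0, we have y = 0^k with 1 ≤ k ≤ p.
Pump with i = 2: xy^2z = 0^{p+k} 1^p 0^p 1^p, of length 4p+k. Suppose this equals vv. The string starts with 0 and ends with 1, so v does too; thus the boundary between the two copies of v is a 1→0 transition. There is exactly one such transition, at position 2p+k, so |v| = 2p+k and |vv| = 4p+2k ≠ 4p+k since k ≥ 1. So xy^2z ∉ L.
Contradiction. Therefore L is not regular.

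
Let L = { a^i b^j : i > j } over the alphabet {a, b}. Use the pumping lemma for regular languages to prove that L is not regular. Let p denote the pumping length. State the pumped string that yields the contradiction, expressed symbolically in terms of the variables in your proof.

Suppose for contradiction that L is regular, and let p be the pumping length.
Choose w = a^{p+1} b^p ∈ L, with |w| = 2p+1 ≥ p.
The pumping lemma gives a decomposition w = xyz where |xy| ≤ p and |y| ≥ 1.
The first p characters of w are a's, so xy (and hence y) consists only of a's. Write y = a^k, 1 ≤ k ≤ p.
Consider xy^0z = xz = a^{p+1-k} b^p. Since k ≥ 1, the a-count p+1-k is at most p, so i > j fails; thus xz ∉ L.
Contradiction. Therefore L is not regular.

a^{p+1-k} b^p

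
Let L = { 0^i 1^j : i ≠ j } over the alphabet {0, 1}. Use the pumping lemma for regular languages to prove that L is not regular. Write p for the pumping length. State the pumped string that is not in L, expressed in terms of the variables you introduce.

0^{p+p!} 1^{p+p!}

Toward a contradiction, assume L is regular with pumping length p.
Choose w = 0^p 1^{p+p!}. Since p ≠ p+p!, w ∈ L; and |w| ≥ p.
Write w = xyz as guaranteed by the lemma, with |xy| ≤ p and |y| > 0.
Since the first p symbols of w are all 0's and |xy| ≤ p, y lies entirely in the leading 0-block: y = 0^k for some k with 1 ≤ k ≤ p.
Since 1 ≤ k ≤ p, k divides p!; set t = 1 + p!/k. Then xy^t z has p + (p!/k)·k = p + p! copies of 0. Now the 0-count equals the 1-count, so i ≠ j fails. So xy^t z = 0^{p+p!} 1^{p+p!} ∉ L.
Contradiction. Therefore L is not regular.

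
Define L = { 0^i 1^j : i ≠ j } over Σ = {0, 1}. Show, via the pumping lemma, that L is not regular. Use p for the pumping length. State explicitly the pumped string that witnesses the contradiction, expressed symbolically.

0^{p+p!} 1^{p+p!}

Toward a contradiction, assume L is regular with pumping length p.
Choose w = 0^p 1^{p+p!}. Since p ≠ p+p!, w ∈ L; and |w| ≥ p.
Write w = xyz as guaranteed by the lemma, with |xy| ≤ p and |y| ≥ 1.
The first p characters of w are 0's, so xy (and hence y) consists only of 0's. Write y = 0^k, 1 ≤ k ≤ p.
Since 1 ≤ k ≤ p, k divides p!; set t = 1 + p!/k. Then xy^t z has p + (p!/k)·k = p + p! copies of 0. Now the 0-count equals the 1-count, so i ≠ j fails. So xy^t z = 0^{p+p!} 1^{p+p!} ∉ L.
Contradiction. Therefore L is not regular.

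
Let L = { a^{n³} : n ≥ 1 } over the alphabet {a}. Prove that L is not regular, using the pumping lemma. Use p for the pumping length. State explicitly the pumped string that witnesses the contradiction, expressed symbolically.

a^{p³+k}

Assume L is regular; let p be its pumping constant.
Take w = a^{p³} ∈ L with |w| = p³ ≥ p.
The pumping lemma gives a decomposition w = xyz where |xy| ≤ p and |y| ≥ 1.
Then y = a^k for some k with 1 ≤ k ≤ p.
Pump with i = 2: xy^2z = a^{p³+k}. Since 1 ≤ k ≤ p, p³ < p³+k ≤ p³+p < p³+3p²+3p+1 = (p+1)³, so p³+k is not a perfect cube. So xy^2z ∉ L.
This is a contradiction; hence L is not regular.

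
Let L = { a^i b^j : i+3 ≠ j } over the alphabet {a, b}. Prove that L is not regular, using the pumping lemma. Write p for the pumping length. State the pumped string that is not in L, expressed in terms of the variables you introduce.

a^{p+p!} b^{p+p!+3}

Suppose for contradiction that L is regular, and let p be the pumping length.
Choose w = a^p b^{p+p!+3}. Since p ≠ (p+p!+3)-3 = p+p!, w ∈ L; and |w| ≥ p.
The pumping lemma gives a decomposition w = xyz where |xy| ≤ p and |y| ≥ 1.
Since the first p symbols of w are all a's and |xy| ≤ p, y lies entirely in the leading a-block: y = a^k for some k with 1 ≤ k ≤ p.
Since 1 ≤ k ≤ p, k divides p!; set t = 1 + p!/k. Then xy^t z has p + (p!/k)·k = p + p! copies of a. Now the a-count is p+p! and (b-count)-3 = (p+p!+3)-3 = p+p!, so i+3 ≠ j fails. So xy^t z = a^{p+p!} b^{p+p!+3} ∉ L.
Contradiction. Therefore L is not regular.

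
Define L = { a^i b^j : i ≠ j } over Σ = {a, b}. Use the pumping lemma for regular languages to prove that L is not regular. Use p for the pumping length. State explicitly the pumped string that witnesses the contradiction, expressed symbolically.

a^{p+p!} b^{p+p!}

Assume L is regular; let p be its pumping constant.
Choose w = a^p b^{p+p!}. Since p ≠ p+p!, w ∈ L; and |w| ≥ p.
The pumping lemma gives a decomposition w = xyz where |xy| ≤ p and |y| ≥ 1.
Because |xy| ≤ p and w begins with p copies of a, we have y = a^k with 1 ≤ k ≤ p.
Since 1 ≤ k ≤ p, k divides p!; set t = 1 + p!/k. Then xy^t z has p + (p!/k)·k = p + p! copies of a. Now the a-count equals the b-count, so i ≠ j fails. So xy^t z = a^{p+p!} b^{p+p!} ∉ L.
Contradiction. Therefore L is not regular.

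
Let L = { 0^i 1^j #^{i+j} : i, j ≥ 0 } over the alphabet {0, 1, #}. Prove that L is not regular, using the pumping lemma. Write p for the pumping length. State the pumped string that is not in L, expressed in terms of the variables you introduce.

Toward a contradiction, assume L is regular with pumping length p.
Take w = 0^p 1^p #^{2p} ∈ L (with i=j=p, i+j=2p), |w| = 4p ≥ p.
By the pumping lemma, w = xyz with |xy| ≤ p and |y| ≥ 1.
The first p characters of w are 0's, so xy (and hence y) consists only of 0's. Write y = 0^k, 1 ≤ k ≤ p.
Consider xy^2z = 0^{p+k} 1^p #^{2p}. Now the 0- and 1-counts sum to 2p+k, but the #-count is 2p ≠ 2p+k. So xy^2z ∉ L.
This contradicts the pumping lemma, so L is not regular.

0^{p+k} 1^p #^{2p}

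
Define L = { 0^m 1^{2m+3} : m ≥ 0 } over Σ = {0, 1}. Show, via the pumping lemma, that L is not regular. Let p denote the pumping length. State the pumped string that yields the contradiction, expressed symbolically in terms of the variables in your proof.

0^{p+k} 1^{2p+3}

Toward a contradiction, assume L is regular with pumping length p.
Choose w = 0^p 1^{2p+3}, which is in L with |w| = 3p+3 ≥ p.
The pumping lemma gives a decomposition w = xyz where |xy| ≤ p and |y| > 0.
Because |xy| ≤ p and w begins with p copies of 0, we have y = 0^k with 1 ≤ k ≤ p.
Pump with i = 2: xy^2z = 0^{p+k} 1^{2p+3}. For this to lie in L we would need 2p+3 = 2(p+k)+3, which forces k = 0. But k ≥ 1, so xy^2z ∉ L.
This is a contradiction; hence L is not regular.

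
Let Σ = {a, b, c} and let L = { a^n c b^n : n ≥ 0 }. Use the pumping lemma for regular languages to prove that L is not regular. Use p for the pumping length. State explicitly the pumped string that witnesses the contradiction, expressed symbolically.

a^{p+k} c b^p

Suppose for contradiction that L is regular, and let p be the pumping length.
Take w = a^p c b^p ∈ L with |w| = 2p+1 ≥ p.
Write w = xyz as guaranteed by the lemma, with |xy| ≤ p and y is nonempty.
Because |xy| ≤ p and w begins with p copies of a, we have y = a^k with 1 ≤ k ≤ p.
Pump with i = 2: xy^2z = a^{p+k} c b^p, which would require p+k = p. But k ≥ 1, so xy^2z ∉ L.
This contradicts the pumping lemma, so L is not regular.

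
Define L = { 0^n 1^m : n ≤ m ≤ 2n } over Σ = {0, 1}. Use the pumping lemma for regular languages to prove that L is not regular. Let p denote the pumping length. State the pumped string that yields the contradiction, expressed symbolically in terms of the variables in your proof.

Toward a contradiction, assume L is regular with pumping length p.
Take w = 0^p 1^p ∈ L (since p ≤ p ≤ 2p), with |w| = 2p ≥ p.
By the pumping lemma, w = xyz with |xy| ≤ p and |y| > 0.
Since the first p symbols of w are all 0's and |xy| ≤ p, y lies entirely in the leading 0-block: y = 0^k for some k with 1 ≤ k ≤ p.
Pump with i = 2: xy^2z = 0^{p+k} 1^p. Now n = p+k > p = m, so the condition n ≤ m fails. Thus xy^2z ∉ L.
This is a contradiction; hence L is not regular.

0^{p+k} 1^p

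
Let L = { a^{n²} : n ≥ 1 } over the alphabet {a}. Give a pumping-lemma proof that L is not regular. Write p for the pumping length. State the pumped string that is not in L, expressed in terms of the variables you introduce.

Assume L is regular; let p be its pumping constant.
Take w = a^{p²} ∈ L with |w| = p² ≥ p.
The pumping lemma gives a decomposition w = xyz where |xy| ≤ p and y is nonempty.
Then y = a^k for some k with 1 ≤ k ≤ p.
Pump with i = 2: xy^2z = a^{p²+k}. Since 1 ≤ k ≤ p, p² < p²+k ≤ p²+p < (p+1)², so p²+k lies strictly between consecutive squares and is not a perfect square. So xy^2z ∉ L.
This contradicts the pumping lemma, so L is not regular.

a^{p²+k}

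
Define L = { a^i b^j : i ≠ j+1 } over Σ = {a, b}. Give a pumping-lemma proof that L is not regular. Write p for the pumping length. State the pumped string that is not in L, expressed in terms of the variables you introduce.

a^{p+p!} b^{p+p!-1}

Toward a contradiction, assume L is regular with pumping length p.
Choose w = a^p b^{p+p!-1}. Since p ≠ (p+p!-1)+1 = p+p!, w ∈ L; and |w| ≥ p.
By the pumping lemma, w = xyz with |xy| ≤ p and |y| > 0.
Since the first p symbols of w are all a's and |xy| ≤ p, y lies entirely in the leading a-block: y = a^k for some k with 1 ≤ k ≤ p.
Since 1 ≤ k ≤ p, k divides p!; set t = 1 + p!/k. Then xy^t z has p + (p!/k)·k = p + p! copies of a. Now the a-count is p+p! and (b-count)+1 = (p+p!-1)+1 = p+p!, so i ≠ j+1 fails. So xy^t z = a^{p+p!} b^{p+p!-1} ∉ L.
Contradiction. Therefore L is not regular.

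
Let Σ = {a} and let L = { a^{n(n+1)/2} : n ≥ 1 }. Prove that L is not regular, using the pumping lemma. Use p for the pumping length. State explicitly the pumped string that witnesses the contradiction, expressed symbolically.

a^{p(p+1)/2+k}

Suppose for contradiction that L is regular, and let p be the pumping length.
Take w = a^{p(p+1)/2} ∈ L with |w| = p(p+1)/2 ≥ p.
The pumping lemma gives a decomposition w = xyz where |xy| ≤ p and |y| ≥ 1.
Then y = a^k for some k with 1 ≤ k ≤ p.
Pump with i = 2: xy^2z = a^{p(p+1)/2+k}. Since 1 ≤ k ≤ p, p(p+1)/2 < p(p+1)/2+k ≤ p(p+1)/2+p < (p+1)(p+2)/2, so p(p+1)/2+k is strictly between consecutive triangular numbers. So xy^2z ∉ L.
This is a contradiction; hence L is not regular.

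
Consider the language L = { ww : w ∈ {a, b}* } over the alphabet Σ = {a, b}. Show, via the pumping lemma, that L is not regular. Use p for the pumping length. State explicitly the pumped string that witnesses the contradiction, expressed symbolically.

a^{p+k} b^p a^p b^p

Assume L is regular. Let p be the pumping length given by the pumping lemma.
Take w = a^p b^p a^p b^p = uu where u = a^pb^p; then w ∈ L and |w| = 4p ≥ p.
The pumping lemma gives a decomposition w = xyz where |xy| ≤ p and |y| ≥ 1.
Since the first p symbols of w are all a's and |xy| ≤ p, y lies entirely in the leading a-block: y = a^k for some k with 1 ≤ k ≤ p.
Pump with i = 2: xy^2z = a^{p+k} b^p a^p b^p, of length 4p+k. Suppose this equals vv. The string starts with a and ends with b, so v does too; thus the boundary between the two copies of v is a b→a transition. There is exactly one such transition, at position 2p+k, so |v| = 2p+k and |vv| = 4p+2k ≠ 4p+k since k ≥ 1. So xy^2z ∉ L.
This is a contradiction; hence L is not regular.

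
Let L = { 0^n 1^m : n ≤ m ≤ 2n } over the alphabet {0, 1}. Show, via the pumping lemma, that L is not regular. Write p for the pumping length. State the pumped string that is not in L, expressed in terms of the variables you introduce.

Suppose for contradiction that L is regular, and let p be the pumping length.
Take w = 0^p 1^p ∈ L (since p ≤ p ≤ 2p), with |w| = 2p ≥ p.
Write w = xyz as guaranteed by the lemma, with |xy| ≤ p and |y| ≥ 1.
The first p characters of w are 0's, so xy (and hence y) consists only of 0's. Write y = 0^k, 1 ≤ k ≤ p.
Pump with i = 2: xy^2z = 0^{p+k} 1^p. Now n = p+k > p = m, so the condition n ≤ m fails. Thus xy^2z ∉ L.
This is a contradiction; hence L is not regular.

0^{p+k} 1^p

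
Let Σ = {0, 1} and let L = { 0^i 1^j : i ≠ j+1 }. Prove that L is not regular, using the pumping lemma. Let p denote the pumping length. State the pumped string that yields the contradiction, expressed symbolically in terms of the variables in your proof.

0^{p+p!} 1^{p+p!-1}

Toward a contradiction, assume L is regular with pumping length p.
Choose w = 0^p 1^{p+p!-1}. Since p ≠ (p+p!-1)+1 = p+p!, w ∈ L; and |w| ≥ p.
Write w = xyz as guaranteed by the lemma, with |xy| ≤ p and |y| > 0.
Since the first p symbols of w are all 0's and |xy| ≤ p, y lies entirely in the leading 0-block: y = 0^k for some k with 1 ≤ k ≤ p.
Since 1 ≤ k ≤ p, k divides p!; set t = 1 + p!/k. Then xy^t z has p + (p!/k)·k = p + p! copies of 0. Now the 0-count is p+p! and (1-count)+1 = (p+p!-1)+1 = p+p!, so i ≠ j+1 fails. So xy^t z = 0^{p+p!} 1^{p+p!-1} ∉ L.
This is a contradiction; hence L is not regular.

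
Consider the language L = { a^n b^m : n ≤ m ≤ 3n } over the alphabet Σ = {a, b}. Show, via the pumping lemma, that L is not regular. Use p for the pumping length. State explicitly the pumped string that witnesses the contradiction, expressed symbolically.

Assume L is regular. Let p be the pumping length given by the pumping lemma.
Take w = a^p b^p ∈ L (since p ≤ p ≤ 3p), with |w| = 2p ≥ p.
The pumping lemma gives a decomposition w = xyz where |xy| ≤ p and y is nonempty.
Since the first p symbols of w are all a's and |xy| ≤ p, y lies entirely in the leading a-block: y = a^k for some k with 1 ≤ k ≤ p.
Pump with i = 2: xy^2z = a^{p+k} b^p. Now n = p+k > p = m, so the condition n ≤ m fails. Thus xy^2z ∉ L.
This contradicts the pumping lemma, so L is not regular.

a^{p+k} b^p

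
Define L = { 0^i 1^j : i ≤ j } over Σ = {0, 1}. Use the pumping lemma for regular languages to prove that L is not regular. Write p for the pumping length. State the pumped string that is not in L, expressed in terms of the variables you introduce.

0^{p+k} 1^p

Assume L is regular; let p be its pumping constant.
Choose w = 0^p 1^p ∈ L, with |w| = 2p ≥ p.
Write w = xyz as guaranteed by the lemma, with |xy| ≤ p and |y| ≥ 1.
Since the first p symbols of w are all 0's and |xy| ≤ p, y lies entirely in the leading 0-block: y = 0^k for some k with 1 ≤ k ≤ p.
Consider xy^2z = 0^{p+k} 1^p. Since k ≥ 1, the 0-count p+k exceeds the 1-count p, so i ≤ j fails; thus xy^2z ∉ L.
This is a contradiction; hence L is not regular.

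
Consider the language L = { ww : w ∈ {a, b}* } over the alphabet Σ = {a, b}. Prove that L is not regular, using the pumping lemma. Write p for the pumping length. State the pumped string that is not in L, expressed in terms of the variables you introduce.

Suppose for contradiction that L is regular, and let p be the pumping length.
Take w = a^p b^p a^p b^p = uu where u = a^pb^p; then w ∈ L and |w| = 4p ≥ p.
By the pumping lemma, w = xyz with |xy| ≤ p and y is nonempty.
Because |xy| ≤ p and w begins with p copies of a, we have y = a^k with 1 ≤ k ≤ p.
Pump with i = 2: xy^2z = a^{p+k} b^p a^p b^p, of length 4p+k. Suppose this equals vv. The string starts with a and ends with b, so v does too; thus the boundary between the two copies of v is a b→a transition. There is exactly one such transition, at position 2p+k, so |v| = 2p+k and |vv| = 4p+2k ≠ 4p+k since k ≥ 1. So xy^2z ∉ L.
Contradiction. Therefore L is not regular.

a^{p+k} b^p a^p b^p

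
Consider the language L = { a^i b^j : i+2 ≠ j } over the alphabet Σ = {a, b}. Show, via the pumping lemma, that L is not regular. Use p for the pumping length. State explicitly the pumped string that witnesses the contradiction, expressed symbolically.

Suppose for contradiction that L is regular, and let p be the pumping length.
Choose w = a^p b^{p+p!+2}. Since p ≠ (p+p!+2)-2 = p+p!, w ∈ L; and |w| ≥ p.
Write w = xyz as guaranteed by the lemma, with |xy| ≤ p and |y| > 0.
The first p characters of w are a's, so xy (and hence y) consists only of a's. Write y = a^k, 1 ≤ k ≤ p.
Since 1 ≤ k ≤ p, k divides p!; set t = 1 + p!/k. Then xy^t z has p + (p!/k)·k = p + p! copies of a. Now the a-count is p+p! and (b-count)-2 = (p+p!+2)-2 = p+p!, so i+2 ≠ j fails. So xy^t z = a^{p+p!} b^{p+p!+2} ∉ L.
This is a contradiction; hence L is not regular.

a^{p+p!} b^{p+p!+2}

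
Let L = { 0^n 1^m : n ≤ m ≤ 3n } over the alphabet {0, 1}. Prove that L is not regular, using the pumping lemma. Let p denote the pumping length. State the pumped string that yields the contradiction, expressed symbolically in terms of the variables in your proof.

0^{p+k} 1^p

Assume L is regular. Let p be the pumping length given by the pumping lemma.
Take w = 0^p 1^p ∈ L (since p ≤ p ≤ 3p), with |w| = 2p ≥ p.
By the pumping lemma, w = xyz with |xy| ≤ p and |y| ≥ 1.
Since the first p symbols of w are all 0's and |xy| ≤ p, y lies entirely in the leading 0-block: y = 0^k for some k with 1 ≤ k ≤ p.
Pump with i = 2: xy^2z = 0^{p+k} 1^p. Now n = p+k > p = m, so the condition n ≤ m fails. Thus xy^2z ∉ L.
Contradiction. Therefore L is not regular.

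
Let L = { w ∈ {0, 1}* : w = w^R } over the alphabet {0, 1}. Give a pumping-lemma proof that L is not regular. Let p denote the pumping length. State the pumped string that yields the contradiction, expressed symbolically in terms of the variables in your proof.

0^{p+k} 1 0^p

Assume L is regular. Let p be the pumping length given by the pumping lemma.
Take w = 0^p 1 0^p, a palindrome of length 2p+1 ≥ p.
Write w = xyz as guaranteed by the lemma, with |xy| ≤ p and |y| ≥ 1.
Because |xy| ≤ p and w begins with p copies of 0, we have y = 0^k with 1 ≤ k ≤ p.
Pump with i = 2: xy^2z = 0^{p+k} 1 0^p. Its reverse is 0^p 1 0^{p+k}, which differs from xy^2z since k ≥ 1. So xy^2z is not a palindrome and xy^2z ∉ L.
Contradiction. Therefore L is not regular.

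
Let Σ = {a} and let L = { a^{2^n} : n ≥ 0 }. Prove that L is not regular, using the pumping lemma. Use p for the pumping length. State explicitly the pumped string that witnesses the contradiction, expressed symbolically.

Assume L is regular; let p be its pumping constant.
Take w = a^{2^p} ∈ L with |w| = 2^p ≥ p.
Write w = xyz as guaranteed by the lemma, with |xy| ≤ p and y is nonempty.
Then y = a^k for some k with 1 ≤ k ≤ p.
Pump with i = 2: xy^2z = a^{2^p+k}. Since 1 ≤ k ≤ p < 2^p, we have 2^p < 2^p+k < 2^{p+1}, so 2^p+k is not a power of 2. So xy^2z ∉ L.
This is a contradiction; hence L is not regular.

a^{2^p+k}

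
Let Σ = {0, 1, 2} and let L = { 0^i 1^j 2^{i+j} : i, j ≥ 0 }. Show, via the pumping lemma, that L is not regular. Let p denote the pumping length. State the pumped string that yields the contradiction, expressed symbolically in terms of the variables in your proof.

0^{p+k} 1^p 2^{2p}

Assume L is regular; let p be its pumping constant.
Take w = 0^p 1^p 2^{2p} ∈ L (with i=j=p, i+j=2p), |w| = 4p ≥ p.
The pumping lemma gives a decomposition w = xyz where |xy| ≤ p and |y| ≥ 1.
Since the first p symbols of w are all 0's and |xy| ≤ p, y lies entirely in the leading 0-block: y = 0^k for some k with 1 ≤ k ≤ p.
Consider xy^2z = 0^{p+k} 1^p 2^{2p}. Now the 0- and 1-counts sum to 2p+k, but the 2-count is 2p ≠ 2p+k. So xy^2z ∉ L.
This is a contradiction; hence L is not regular.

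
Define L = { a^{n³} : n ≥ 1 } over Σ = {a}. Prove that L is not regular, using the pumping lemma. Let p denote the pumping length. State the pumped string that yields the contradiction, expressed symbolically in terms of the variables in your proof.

a^{p³+k}

Assume L is regular. Let p be the pumping length given by the pumping lemma.
Take w = a^{p³} ∈ L with |w| = p³ ≥ p.
By the pumping lemma, w = xyz with |xy| ≤ p and y is nonempty.
Then y = a^k for some k with 1 ≤ k ≤ p.
Pump with i = 2: xy^2z = a^{p³+k}. Since 1 ≤ k ≤ p, p³ < p³+k ≤ p³+p < p³+3p²+3p+1 = (p+1)³, so p³+k is not a perfect cube. So xy^2z ∉ L.
This is a contradiction; hence L is not regular.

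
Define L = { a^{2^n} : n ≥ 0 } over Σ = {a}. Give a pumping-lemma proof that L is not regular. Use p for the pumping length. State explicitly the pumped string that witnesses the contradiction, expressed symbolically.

Assume L is regular; let p be its pumping constant.
Take w = a^{2^p} ∈ L with |w| = 2^p ≥ p.
By the pumping lemma, w = xyz with |xy| ≤ p and y is nonempty.
Then y = a^k for some k with 1 ≤ k ≤ p.
Pump with i = 2: xy^2z = a^{2^p+k}. Since 1 ≤ k ≤ p < 2^p, we have 2^p < 2^p+k < 2^{p+1}, so 2^p+k is not a power of 2. So xy^2z ∉ L.
This is a contradiction; hence L is not regular.

a^{2^p+k}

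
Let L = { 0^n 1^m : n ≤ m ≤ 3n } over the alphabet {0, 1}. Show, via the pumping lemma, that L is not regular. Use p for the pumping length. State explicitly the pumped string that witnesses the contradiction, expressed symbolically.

Suppose for contradiction that L is regular, and let p be the pumping length.
Take w = 0^p 1^p ∈ L (since p ≤ p ≤ 3p), with |w| = 2p ≥ p.
By the pumping lemma, w = xyz with |xy| ≤ p and y is nonempty.
The first p characters of w are 0's, so xy (and hence y) consists only of 0's. Write y = 0^k, 1 ≤ k ≤ p.
Pump with i = 2: xy^2z = 0^{p+k} 1^p. Now n = p+k > p = m, so the condition n ≤ m fails. Thus xy^2z ∉ L.
Contradiction. Therefore L is not regular.

0^{p+k} 1^p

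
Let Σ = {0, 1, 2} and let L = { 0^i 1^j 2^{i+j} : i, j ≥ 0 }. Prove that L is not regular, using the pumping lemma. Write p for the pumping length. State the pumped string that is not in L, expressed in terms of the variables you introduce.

Suppose for contradiction that L is regular, and let p be the pumping length.
Take w = 0^p 1^p 2^{2p} ∈ L (with i=j=p, i+j=2p), |w| = 4p ≥ p.
By the pumping lemma, w = xyz with |xy| ≤ p and y is nonempty.
Since the first p symbols of w are all 0's and |xy| ≤ p, y lies entirely in the leading 0-block: y = 0^k for some k with 1 ≤ k ≤ p.
Consider xy^2z = 0^{p+k} 1^p 2^{2p}. Now the 0- and 1-counts sum to 2p+k, but the 2-count is 2p ≠ 2p+k. So xy^2z ∉ L.
Contradiction. Therefore L is not regular.

0^{p+k} 1^p 2^{2p}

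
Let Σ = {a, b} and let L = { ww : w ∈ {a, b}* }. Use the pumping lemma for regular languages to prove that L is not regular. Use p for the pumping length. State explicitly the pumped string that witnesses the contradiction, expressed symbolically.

a^{p+k} b^p a^p b^p

Toward a contradiction, assume L is regular with pumping length p.
Take w = a^p b^p a^p b^p = uu where u = a^pb^p; then w ∈ L and |w| = 4p ≥ p.
Write w = xyz as guaranteed by the lemma, with |xy| ≤ p and y is nonempty.
The first p characters of w are a's, so xy (and hence y) consists only of a's. Write y = a^k, 1 ≤ k ≤ p.
Pump with i = 2: xy^2z = a^{p+k} b^p a^p b^p, of length 4p+k. Suppose this equals vv. The string starts with a and ends with b, so v does too; thus the boundary between the two copies of v is a b→a transition. There is exactly one such transition, at position 2p+k, so |v| = 2p+k and |vv| = 4p+2k ≠ 4p+k since k ≥ 1. So xy^2z ∉ L.
This is a contradiction; hence L is not regular.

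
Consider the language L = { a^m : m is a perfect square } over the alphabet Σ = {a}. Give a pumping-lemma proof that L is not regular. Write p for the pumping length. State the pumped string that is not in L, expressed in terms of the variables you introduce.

Suppose for contradiction that L is regular, and let p be the pumping length.
Take w = a^{p²} ∈ L with |w| = p² ≥ p.
By the pumping lemma, w = xyz with |xy| ≤ p and y is nonempty.
Then y = a^k for some k with 1 ≤ k ≤ p.
Pump with i = 2: xy^2z = a^{p²+k}. Since 1 ≤ k ≤ p, p² < p²+k ≤ p²+p < (p+1)², so p²+k lies strictly between consecutive squares and is not a perfect square. So xy^2z ∉ L.
Contradiction. Therefore L is not regular.

a^{p²+k}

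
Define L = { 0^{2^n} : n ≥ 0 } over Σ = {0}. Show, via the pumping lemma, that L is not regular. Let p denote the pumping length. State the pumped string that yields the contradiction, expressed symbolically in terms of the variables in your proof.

Suppose for contradiction that L is regular, and let p be the pumping length.
Take w = 0^{2^p} ∈ L with |w| = 2^p ≥ p.
Write w = xyz as guaranteed by the lemma, with |xy| ≤ p and y is nonempty.
Then y = 0^k for some k with 1 ≤ k ≤ p.
Pump with i = 2: xy^2z = 0^{2^p+k}. Since 1 ≤ k ≤ p < 2^p, we have 2^p < 2^p+k < 2^{p+1}, so 2^p+k is not a power of 2. So xy^2z ∉ L.
Contradiction. Therefore L is not regular.

0^{2^p+k}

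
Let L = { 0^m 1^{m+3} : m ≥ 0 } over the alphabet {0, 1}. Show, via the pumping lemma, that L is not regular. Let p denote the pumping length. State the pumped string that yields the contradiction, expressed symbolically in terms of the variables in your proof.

0^{p+k} 1^{p+3}

Assume L is regular; let p be its pumping constant.
Choose w = 0^p 1^{p+3}, which is in L with |w| = 2p+3 ≥ p.
Write w = xyz as guaranteed by the lemma, with |xy| ≤ p and |y| ≥ 1.
The first p characters of w are 0's, so xy (and hence y) consists only of 0's. Write y = 0^k, 1 ≤ k ≤ p.
Pump with i = 2: xy^2z = 0^{p+k} 1^{p+3}. For this to lie in L we would need p+3 = (p+k)+3, which forces k = 0. But k ≥ 1, so xy^2z ∉ L.
This contradicts the pumping lemma, so L is not regular.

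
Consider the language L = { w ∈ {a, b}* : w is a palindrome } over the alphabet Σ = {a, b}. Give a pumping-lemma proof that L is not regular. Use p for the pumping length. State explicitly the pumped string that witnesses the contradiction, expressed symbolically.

a^{p+k} b a^p

Suppose for contradiction that L is regular, and let p be the pumping length.
Take w = a^p b a^p, a palindrome of length 2p+1 ≥ p.
The pumping lemma gives a decomposition w = xyz where |xy| ≤ p and |y| > 0.
The first p characters of w are a's, so xy (and hence y) consists only of a's. Write y = a^k, 1 ≤ k ≤ p.
Pump with i = 2: xy^2z = a^{p+k} b a^p. Its reverse is a^p b a^{p+k}, which differs from xy^2z since k ≥ 1. So xy^2z is not a palindrome and xy^2z ∉ L.
Contradiction. Therefore L is not regular.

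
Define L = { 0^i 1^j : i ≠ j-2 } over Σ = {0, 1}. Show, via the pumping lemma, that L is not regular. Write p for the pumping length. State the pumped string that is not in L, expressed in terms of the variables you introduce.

0^{p+p!} 1^{p+p!+2}

Assume L is regular. Let p be the pumping length given by the pumping lemma.
Choose w = 0^p 1^{p+p!+2}. Since p ≠ (p+p!+2)-2 = p+p!, w ∈ L; and |w| ≥ p.
Write w = xyz as guaranteed by the lemma, with |xy| ≤ p and y is nonempty.
The first p characters of w are 0's, so xy (and hence y) consists only of 0's. Write y = 0^k, 1 ≤ k ≤ p.
Since 1 ≤ k ≤ p, k divides p!; set t = 1 + p!/k. Then xy^t z has p + (p!/k)·k = p + p! copies of 0. Now the 0-count is p+p! and (1-count)-2 = (p+p!+2)-2 = p+p!, so i ≠ j-2 fails. So xy^t z = 0^{p+p!} 1^{p+p!+2} ∉ L.
This is a contradiction; hence L is not regular.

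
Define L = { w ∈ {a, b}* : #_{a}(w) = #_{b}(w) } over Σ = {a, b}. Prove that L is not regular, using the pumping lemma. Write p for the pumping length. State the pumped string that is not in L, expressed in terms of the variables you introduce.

a^{p+k} b^p

Suppose for contradiction that L is regular, and let p be the pumping length.
Choose w = a^p b^p ∈ L with |w| = 2p ≥ p.
By the pumping lemma, w = xyz with |xy| ≤ p and y is nonempty.
Since the first p symbols of w are all a's and |xy| ≤ p, y lies entirely in the leading a-block: y = a^k for some k with 1 ≤ k ≤ p.
Pump with i = 2: xy^2z = a^{p+k} b^p has p+k occurrences of a but only p of b. Since k ≥ 1 the counts differ, so xy^2z ∉ L.
This is a contradiction; hence L is not regular.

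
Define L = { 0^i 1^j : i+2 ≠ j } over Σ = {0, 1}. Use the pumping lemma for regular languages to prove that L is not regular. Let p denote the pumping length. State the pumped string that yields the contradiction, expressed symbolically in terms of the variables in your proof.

0^{p+p!} 1^{p+p!+2}

Assume L is regular. Let p be the pumping length given by the pumping lemma.
Choose w = 0^p 1^{p+p!+2}. Since p ≠ (p+p!+2)-2 = p+p!, w ∈ L; and |w| ≥ p.
By the pumping lemma, w = xyz with |xy| ≤ p and |y| > 0.
The first p characters of w are 0's, so xy (and hence y) consists only of 0's. Write y = 0^k, 1 ≤ k ≤ p.
Since 1 ≤ k ≤ p, k divides p!; set t = 1 + p!/k. Then xy^t z has p + (p!/k)·k = p + p! copies of 0. Now the 0-count is p+p! and (1-count)-2 = (p+p!+2)-2 = p+p!, so i+2 ≠ j fails. So xy^t z = 0^{p+p!} 1^{p+p!+2} ∉ L.
Contradiction. Therefore L is not regular.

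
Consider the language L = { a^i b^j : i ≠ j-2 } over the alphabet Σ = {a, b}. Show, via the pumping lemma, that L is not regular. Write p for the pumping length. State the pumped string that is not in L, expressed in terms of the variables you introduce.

a^{p+p!} b^{p+p!+2}

Toward a contradiction, assume L is regular with pumping length p.
Choose w = a^p b^{p+p!+2}. Since p ≠ (p+p!+2)-2 = p+p!, w ∈ L; and |w| ≥ p.
Write w = xyz as guaranteed by the lemma, with |xy| ≤ p and |y| ≥ 1.
Since the first p symbols of w are all a's and |xy| ≤ p, y lies entirely in the leading a-block: y = a^k for some k with 1 ≤ k ≤ p.
Since 1 ≤ k ≤ p, k divides p!; set t = 1 + p!/k. Then xy^t z has p + (p!/k)·k = p + p! copies of a. Now the a-count is p+p! and (b-count)-2 = (p+p!+2)-2 = p+p!, so i ≠ j-2 fails. So xy^t z = a^{p+p!} b^{p+p!+2} ∉ L.
Contradiction. Therefore L is not regular.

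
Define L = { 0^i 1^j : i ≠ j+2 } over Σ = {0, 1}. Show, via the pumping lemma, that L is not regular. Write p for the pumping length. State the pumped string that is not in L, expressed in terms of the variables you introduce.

0^{p+p!} 1^{p+p!-2}

Toward a contradiction, assume L is regular with pumping length p.
Choose w = 0^p 1^{p+p!-2}. Since p ≠ (p+p!-2)+2 = p+p!, w ∈ L; and |w| ≥ p.
The pumping lemma gives a decomposition w = xyz where |xy| ≤ p and y is nonempty.
Because |xy| ≤ p and w begins with p copies of 0, we have y = 0^k with 1 ≤ k ≤ p.
Since 1 ≤ k ≤ p, k divides p!; set t = 1 + p!/k. Then xy^t z has p + (p!/k)·k = p + p! copies of 0. Now the 0-count is p+p! and (1-count)+2 = (p+p!-2)+2 = p+p!, so i ≠ j+2 fails. So xy^t z = 0^{p+p!} 1^{p+p!-2} ∉ L.
This contradicts the pumping lemma, so L is not regular.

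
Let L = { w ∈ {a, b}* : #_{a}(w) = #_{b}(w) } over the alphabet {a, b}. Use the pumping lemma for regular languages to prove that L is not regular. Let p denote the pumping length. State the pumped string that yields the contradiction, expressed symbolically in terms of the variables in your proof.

a^{p+k} b^p

Assume L is regular. Let p be the pumping length given by the pumping lemma.
Choose w = a^p b^p ∈ L with |w| = 2p ≥ p.
By the pumping lemma, w = xyz with |xy| ≤ p and y is nonempty.
Because |xy| ≤ p and w begins with p copies of a, we have y = a^k with 1 ≤ k ≤ p.
Pump with i = 2: xy^2z = a^{p+k} b^p has p+k occurrences of a but only p of b. Since k ≥ 1 the counts differ, so xy^2z ∉ L.
This contradicts the pumping lemma, so L is not regular.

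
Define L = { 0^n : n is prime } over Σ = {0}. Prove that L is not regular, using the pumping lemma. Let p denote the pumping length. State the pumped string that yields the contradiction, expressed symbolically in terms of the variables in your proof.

Suppose for contradiction that L is regular, and let p be the pumping length.
Let q be a prime with q ≥ p+2 (infinitely many primes exist), and take w = 0^q ∈ L with |w| = q ≥ p.
Write w = xyz as guaranteed by the lemma, with |xy| ≤ p and |y| > 0.
Then y = 0^k for some k with 1 ≤ k ≤ p.
Since 1 ≤ k ≤ p, |xz| = q-k. Pump with i = q+1: |xy^{q+1}z| = (q-k)+(q+1)k = q+qk = q(1+k), which is composite (both factors ≥ 2). So xy^{q+1}z = 0^{q(1+k)} ∉ L.
Contradiction. Therefore L is not regular.

0^{q(1+k)}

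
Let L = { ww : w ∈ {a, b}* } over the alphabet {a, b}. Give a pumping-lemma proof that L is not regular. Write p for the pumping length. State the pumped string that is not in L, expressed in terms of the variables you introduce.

Assume L is regular. Let p be the pumping length given by the pumping lemma.
Take w = a^p b^p a^p b^p = uu where u = a^pb^p; then w ∈ L and |w| = 4p ≥ p.
By the pumping lemma, w = xyz with |xy| ≤ p and |y| ≥ 1.
The first p characters of w are a's, so xy (and hence y) consists only of a's. Write y = a^k, 1 ≤ k ≤ p.
Pump with i = 2: xy^2z = a^{p+k} b^p a^p b^p, of length 4p+k. Suppose this equals vv. The string starts with a and ends with b, so v does too; thus the boundary between the two copies of v is a b→a transition. There is exactly one such transition, at position 2p+k, so |v| = 2p+k and |vv| = 4p+2k ≠ 4p+k since k ≥ 1. So xy^2z ∉ L.
This contradicts the pumping lemma, so L is not regular.

a^{p+k} b^p a^p b^p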